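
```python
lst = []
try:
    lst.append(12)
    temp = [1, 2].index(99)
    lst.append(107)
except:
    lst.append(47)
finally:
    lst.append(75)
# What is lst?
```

Step-by-step execution trace:
1. try: `lst.append(12)` → lst = [12].
2. `temp = [1, 2].index(99)` raises ValueError; `lst.append(107)` is not reached.
3. bare `except` matches → `lst.append(47)` → lst = [12, 47].
4. finally always runs: `lst.append(75)` → lst = [12, 47, 75].
Result: [12, 47, 75]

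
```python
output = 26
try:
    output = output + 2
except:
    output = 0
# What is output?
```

Step-by-step execution trace:
1. output starts at 26.
2. try: `output = output + 2` → output = 28. No exception raised.
3. `except` is skipped.
Result: 28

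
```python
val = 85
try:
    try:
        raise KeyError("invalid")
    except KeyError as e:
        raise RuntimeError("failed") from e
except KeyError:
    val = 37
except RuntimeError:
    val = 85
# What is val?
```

Step-by-step execution trace:
1. Inner try raises KeyError; inner `except KeyError as e` catches it.
2. `raise RuntimeError(...) from e` raises RuntimeError (KeyError is attached as __cause__, but only RuntimeError is active).
3. Outer `except KeyError` does not match RuntimeError; skipped.
4. Outer `except RuntimeError` matches → val = 85.
Result: 85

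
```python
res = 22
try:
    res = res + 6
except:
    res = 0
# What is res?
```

Step-by-step execution trace:
1. res starts at 22.
2. try: `res = res + 6` → res = 28. No exception raised.
3. `except` is skipped.
Result: 28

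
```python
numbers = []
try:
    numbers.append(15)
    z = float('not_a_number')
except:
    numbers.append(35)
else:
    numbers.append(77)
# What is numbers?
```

Step-by-step execution trace:
1. try: `numbers.append(15)` → numbers = [15].
2. `z = float('not_a_number')` raises ValueError.
3. bare `except` matches → `numbers.append(35)` → numbers = [15, 35].
4. `else` is skipped (an exception was raised).
Result: [15, 35]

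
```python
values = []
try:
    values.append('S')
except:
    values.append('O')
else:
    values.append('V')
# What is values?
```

Step-by-step execution trace:
1. try: `values.append('S')` → values = ['S']. No exception raised.
2. `except` is skipped.
3. `else` runs (try completed without exception): `values.append('V')` → values = ['S', 'V'].
Result: ['S', 'V']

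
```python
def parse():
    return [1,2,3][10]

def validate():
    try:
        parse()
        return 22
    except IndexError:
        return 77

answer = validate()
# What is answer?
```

Step-by-step execution trace:
1. `validate()` calls `parse()`.
2. `parse()` evaluates `[1,2,3][10]`, which raises IndexError; it propagates to the caller.
3. `return 22` is not reached.
4. `except IndexError` in validate matches → returns 77.
5. answer = 77.
Result: 77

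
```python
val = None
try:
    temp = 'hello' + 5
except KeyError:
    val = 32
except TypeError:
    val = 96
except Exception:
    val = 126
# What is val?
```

Step-by-step execution trace:
1. `temp = 'hello' + 5` raises TypeError.
2. `except KeyError` does not match TypeError; skipped.
3. `except TypeError` matches → val = 96.
4. Remaining except clauses are skipped.
Result: 96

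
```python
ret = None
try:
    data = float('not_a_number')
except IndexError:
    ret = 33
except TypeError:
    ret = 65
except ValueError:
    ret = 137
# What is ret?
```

Step-by-step execution trace:
1. `data = float('not_a_number')` raises ValueError.
2. `except IndexError` does not match ValueError; skipped.
3. `except TypeError` does not match ValueError; skipped.
4. `except ValueError` matches → ret = 137.
Result: 137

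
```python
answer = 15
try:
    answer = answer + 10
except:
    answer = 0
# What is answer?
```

Step-by-step execution trace:
1. answer starts at 15.
2. try: `answer = answer + 10` → answer = 25. No exception raised.
3. `except` is skipped.
Result: 25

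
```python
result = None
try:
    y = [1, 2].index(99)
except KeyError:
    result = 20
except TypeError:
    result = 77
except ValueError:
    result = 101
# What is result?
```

Step-by-step execution trace:
1. `y = [1, 2].index(99)` raises ValueError.
2. `except KeyError` does not match ValueError; skipped.
3. `except TypeError` does not match ValueError; skipped.
4. `except ValueError` matches → result = 101.
Result: 101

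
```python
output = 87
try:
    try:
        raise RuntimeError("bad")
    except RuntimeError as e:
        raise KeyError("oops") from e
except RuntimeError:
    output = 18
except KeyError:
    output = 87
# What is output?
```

Step-by-step execution trace:
1. Inner try raises RuntimeError; inner `except RuntimeError as e` catches it.
2. `raise KeyError(...) from e` raises KeyError (RuntimeError is attached as __cause__, but only KeyError is active).
3. Outer `except RuntimeError` does not match KeyError; skipped.
4. Outer `except KeyError` matches → output = 87.
Result: 87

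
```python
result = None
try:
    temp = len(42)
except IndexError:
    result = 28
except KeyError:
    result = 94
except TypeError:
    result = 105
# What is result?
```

Step-by-step execution trace:
1. `temp = len(42)` raises TypeError.
2. `except IndexError` does not match TypeError; skipped.
3. `except KeyError` does not match TypeError; skipped.
4. `except TypeError` matches → result = 105.
Result: 105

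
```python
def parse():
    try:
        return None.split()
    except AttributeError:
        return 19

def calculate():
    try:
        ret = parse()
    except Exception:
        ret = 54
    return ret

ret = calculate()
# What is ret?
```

Step-by-step execution trace:
1. `calculate()` calls `parse()`.
2. In parse: `None.split()` raises AttributeError; `except AttributeError` catches it → returns 19.
3. In calculate: `ret = parse()` → ret = 19. No exception reaches calculate.
4. `except Exception` is skipped; calculate returns 19.
5. ret = 19.
Result: 19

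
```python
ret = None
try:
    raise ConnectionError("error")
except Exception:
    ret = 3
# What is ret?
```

Step-by-step execution trace:
1. `raise ConnectionError(...)` raises ConnectionError.
2. `except Exception` matches (ConnectionError is a subclass of Exception) → ret = 3.
Result: 3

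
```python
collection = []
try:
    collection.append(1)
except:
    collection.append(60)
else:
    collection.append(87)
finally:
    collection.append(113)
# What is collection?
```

Step-by-step execution trace:
1. try: `collection.append(1)` → collection = [1]. No exception raised.
2. `except` is skipped.
3. `else` runs: `collection.append(87)` → collection = [1, 87].
4. `finally` always runs: `collection.append(113)` → collection = [1, 87, 113].
Result: [1, 87, 113]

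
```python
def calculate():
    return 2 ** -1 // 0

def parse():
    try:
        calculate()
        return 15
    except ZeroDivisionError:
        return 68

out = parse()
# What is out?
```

Step-by-step execution trace:
1. `parse()` calls `calculate()`.
2. `calculate()` evaluates `2 ** -1 // 0`, which raises ZeroDivisionError; it propagates to the caller.
3. `return 15` is not reached.
4. `except ZeroDivisionError` in parse matches → returns 68.
5. out = 68.
Result: 68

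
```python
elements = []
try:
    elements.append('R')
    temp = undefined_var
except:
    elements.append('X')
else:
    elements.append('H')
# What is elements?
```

Step-by-step execution trace:
1. try: `elements.append('R')` → elements = ['R'].
2. `temp = undefined_var` raises NameError.
3. bare `except` matches → `elements.append('X')` → elements = ['R', 'X'].
4. `else` is skipped (an exception was raised).
Result: ['R', 'X']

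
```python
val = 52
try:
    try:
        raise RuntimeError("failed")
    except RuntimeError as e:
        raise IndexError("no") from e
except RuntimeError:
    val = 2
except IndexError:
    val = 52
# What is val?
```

Step-by-step execution trace:
1. Inner try raises RuntimeError; inner `except RuntimeError as e` catches it.
2. `raise IndexError(...) from e` raises IndexError (RuntimeError is attached as __cause__, but only IndexError is active).
3. Outer `except RuntimeError` does not match IndexError; skipped.
4. Outer `except IndexError` matches → val = 52.
Result: 52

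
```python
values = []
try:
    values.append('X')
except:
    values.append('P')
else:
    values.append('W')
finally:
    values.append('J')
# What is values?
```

Step-by-step execution trace:
1. try: `values.append('X')` → values = ['X']. No exception raised.
2. `except` is skipped.
3. `else` runs: `values.append('W')` → values = ['X', 'W'].
4. `finally` always runs: `values.append('J')` → values = ['X', 'W', 'J'].
Result: ['X', 'W', 'J']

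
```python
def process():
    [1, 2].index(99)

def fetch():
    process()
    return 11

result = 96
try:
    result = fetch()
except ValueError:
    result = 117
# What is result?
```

Step-by-step execution trace:
1. result starts at 96.
2. try: `fetch()` calls `process()`.
3. `process()` evaluates `[1, 2].index(99)`, which raises ValueError; it propagates through fetch (uncaught).
4. `return 11` in fetch is not reached; the assignment to result does not complete.
5. `except ValueError` matches → result = 117.
Result: 117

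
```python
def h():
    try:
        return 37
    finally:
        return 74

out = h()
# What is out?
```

Step-by-step execution trace:
1. `h()` enters try: `return 37` sets pending return value 37.
2. Before returning, `finally: return 74` runs and overrides the pending return.
3. h() returns 74 → out = 74.
Result: 74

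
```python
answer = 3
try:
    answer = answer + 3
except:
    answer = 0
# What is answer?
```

Step-by-step execution trace:
1. answer starts at 3.
2. try: `answer = answer + 3` → answer = 6. No exception raised.
3. `except` is skipped.
Result: 6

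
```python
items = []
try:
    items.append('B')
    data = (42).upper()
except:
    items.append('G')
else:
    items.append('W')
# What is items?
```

Step-by-step execution trace:
1. try: `items.append('B')` → items = ['B'].
2. `data = (42).upper()` raises AttributeError.
3. bare `except` matches → `items.append('G')` → items = ['B', 'G'].
4. `else` is skipped (an exception was raised).
Result: ['B', 'G']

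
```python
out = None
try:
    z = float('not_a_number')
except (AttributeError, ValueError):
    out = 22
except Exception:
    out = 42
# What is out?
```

Step-by-step execution trace:
1. `z = float('not_a_number')` raises ValueError.
2. `except (AttributeError, ValueError)` matches (ValueError is in the tuple) → out = 22.
3. `except Exception` is not reached.
Result: 22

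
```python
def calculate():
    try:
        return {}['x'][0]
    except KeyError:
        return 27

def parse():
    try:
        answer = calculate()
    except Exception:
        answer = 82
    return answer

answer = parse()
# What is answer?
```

Step-by-step execution trace:
1. `parse()` calls `calculate()`.
2. In calculate: `{}['x'][0]` raises KeyError; `except KeyError` catches it → returns 27.
3. In parse: `answer = calculate()` → answer = 27. No exception reaches parse.
4. `except Exception` is skipped; parse returns 27.
5. answer = 27.
Result: 27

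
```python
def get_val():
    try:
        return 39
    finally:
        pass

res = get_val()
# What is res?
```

Step-by-step execution trace:
1. `get_val()` enters try: `return 39` sets pending return value 39.
2. Before returning, `finally: pass` runs (no effect).
3. get_val() returns 39 → res = 39.
Result: 39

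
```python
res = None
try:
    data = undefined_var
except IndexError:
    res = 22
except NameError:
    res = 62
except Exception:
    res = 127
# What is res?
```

Step-by-step execution trace:
1. `data = undefined_var` raises NameError.
2. `except IndexError` does not match NameError; skipped.
3. `except NameError` matches → res = 62.
4. Remaining except clauses are skipped.
Result: 62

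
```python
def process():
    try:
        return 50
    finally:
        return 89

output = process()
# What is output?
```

Step-by-step execution trace:
1. `process()` enters try: `return 50` sets pending return value 50.
2. Before returning, `finally: return 89` runs and overrides the pending return.
3. process() returns 89 → output = 89.
Result: 89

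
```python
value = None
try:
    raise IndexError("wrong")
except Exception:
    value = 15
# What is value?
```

Step-by-step execution trace:
1. `raise IndexError(...)` raises IndexError.
2. `except Exception` matches (IndexError is a subclass of Exception) → value = 15.
Result: 15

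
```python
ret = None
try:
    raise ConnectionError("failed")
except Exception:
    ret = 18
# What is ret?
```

Step-by-step execution trace:
1. `raise ConnectionError(...)` raises ConnectionError.
2. `except Exception` matches (ConnectionError is a subclass of Exception) → ret = 18.
Result: 18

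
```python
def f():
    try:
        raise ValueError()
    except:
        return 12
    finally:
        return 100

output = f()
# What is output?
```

Step-by-step execution trace:
1. `f()` enters try: `raise ValueError()` raises ValueError.
2. bare `except` matches → `return 12` sets pending return value 12.
3. Before returning, `finally: return 100` runs and overrides the pending return.
4. f() returns 100 → output = 100.
Result: 100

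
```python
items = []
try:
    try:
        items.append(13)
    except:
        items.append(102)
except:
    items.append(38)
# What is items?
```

Step-by-step execution trace:
1. Inner try: `items.append(13)` → items = [13]. No exception raised.
2. Inner `except` is skipped.
3. Inner try completes normally; outer `except` is skipped.
Result: [13]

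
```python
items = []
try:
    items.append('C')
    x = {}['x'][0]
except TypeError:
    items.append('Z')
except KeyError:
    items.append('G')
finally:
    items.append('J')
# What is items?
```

Step-by-step execution trace:
1. try: `items.append('C')` → items = ['C'].
2. `x = {}['x'][0]` raises KeyError.
3. `except TypeError` does not match KeyError; skipped.
4. `except KeyError` matches → `items.append('G')` → items = ['C', 'G'].
5. finally always runs: `items.append('J')` → items = ['C', 'G', 'J'].
Result: ['C', 'G', 'J']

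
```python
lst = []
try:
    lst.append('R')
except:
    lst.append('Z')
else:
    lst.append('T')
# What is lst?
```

Step-by-step execution trace:
1. try: `lst.append('R')` → lst = ['R']. No exception raised.
2. `except` is skipped.
3. `else` runs (try completed without exception): `lst.append('T')` → lst = ['R', 'T'].
Result: ['R', 'T']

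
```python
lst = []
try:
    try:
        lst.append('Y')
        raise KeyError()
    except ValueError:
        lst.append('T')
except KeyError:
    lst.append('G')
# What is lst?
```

Step-by-step execution trace:
1. Inner try: `lst.append('Y')` → lst = ['Y'].
2. `raise KeyError()` raises KeyError.
3. Inner `except ValueError` does not match KeyError; exception propagates to outer try.
4. Outer `except KeyError` matches → `lst.append('G')` → lst = ['Y', 'G'].
Result: ['Y', 'G']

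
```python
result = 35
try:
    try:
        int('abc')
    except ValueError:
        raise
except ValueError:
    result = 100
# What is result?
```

Step-by-step execution trace:
1. Inner try: `int('abc')` raises ValueError.
2. Inner `except ValueError` matches; bare `raise` re-raises the same ValueError.
3. Outer `except ValueError` matches → result = 100.
Result: 100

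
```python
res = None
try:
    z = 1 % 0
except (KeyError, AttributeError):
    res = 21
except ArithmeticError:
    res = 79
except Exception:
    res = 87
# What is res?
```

Step-by-step execution trace:
1. `z = 1 % 0` raises ZeroDivisionError.
2. `except (KeyError, AttributeError)` does not match ZeroDivisionError; skipped.
3. `except ArithmeticError` matches (ZeroDivisionError is a subclass of ArithmeticError) → res = 79.
4. `except Exception` is not reached.
Result: 79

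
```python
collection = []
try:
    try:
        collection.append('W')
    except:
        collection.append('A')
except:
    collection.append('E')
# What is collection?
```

Step-by-step execution trace:
1. Inner try: `collection.append('W')` → collection = ['W']. No exception raised.
2. Inner `except` is skipped.
3. Inner try completes normally; outer `except` is skipped.
Result: ['W']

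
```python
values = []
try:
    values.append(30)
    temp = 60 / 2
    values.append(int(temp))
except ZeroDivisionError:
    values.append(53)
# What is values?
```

Step-by-step execution trace:
1. try: `values.append(30)` → values = [30].
2. `temp = 60 / 2` → temp = 30.0. No exception raised.
3. `values.append(int(temp))` → values = [30, 30].
4. `except ZeroDivisionError` is skipped (no exception was raised).
Result: [30, 30]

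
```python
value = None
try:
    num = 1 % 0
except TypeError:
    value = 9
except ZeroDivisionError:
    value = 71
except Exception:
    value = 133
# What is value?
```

Step-by-step execution trace:
1. `num = 1 % 0` raises ZeroDivisionError.
2. `except TypeError` does not match ZeroDivisionError; skipped.
3. `except ZeroDivisionError` matches → value = 71.
4. Remaining except clauses are skipped.
Result: 71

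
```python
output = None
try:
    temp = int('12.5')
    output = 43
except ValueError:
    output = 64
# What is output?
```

Step-by-step execution trace:
1. `temp = int('12.5')` raises ValueError.
2. `output = 43` is not reached.
3. `except ValueError` matches → output = 64.
Result: 64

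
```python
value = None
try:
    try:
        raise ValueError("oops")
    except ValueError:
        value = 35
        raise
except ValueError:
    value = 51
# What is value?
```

Step-by-step execution trace:
1. Inner try: `raise ValueError("oops")` raises ValueError.
2. Inner `except ValueError` matches → value = 35.
3. bare `raise` re-raises the same ValueError.
4. Outer `except ValueError` matches → value = 51.
Result: 51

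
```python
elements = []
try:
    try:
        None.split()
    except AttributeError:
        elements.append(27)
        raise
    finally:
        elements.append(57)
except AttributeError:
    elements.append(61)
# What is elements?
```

Step-by-step execution trace:
1. Inner try: `None.split()` raises AttributeError.
2. Inner `except AttributeError` matches → `elements.append(27)` → elements = [27].
3. bare `raise` re-raises AttributeError.
4. Inner `finally` runs during unwinding: `elements.append(57)` → elements = [27, 57].
5. Outer `except AttributeError` matches → `elements.append(61)` → elements = [27, 57, 61].
Result: [27, 57, 61]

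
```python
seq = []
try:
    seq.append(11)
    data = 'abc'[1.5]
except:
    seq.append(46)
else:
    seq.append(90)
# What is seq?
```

Step-by-step execution trace:
1. try: `seq.append(11)` → seq = [11].
2. `data = 'abc'[1.5]` raises TypeError.
3. bare `except` matches → `seq.append(46)` → seq = [11, 46].
4. `else` is skipped (an exception was raised).
Result: [11, 46]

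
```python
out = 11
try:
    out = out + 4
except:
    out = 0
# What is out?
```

Step-by-step execution trace:
1. out starts at 11.
2. try: `out = out + 4` → out = 15. No exception raised.
3. `except` is skipped.
Result: 15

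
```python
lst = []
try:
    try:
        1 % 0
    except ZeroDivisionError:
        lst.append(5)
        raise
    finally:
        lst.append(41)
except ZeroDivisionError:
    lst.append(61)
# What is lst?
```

Step-by-step execution trace:
1. Inner try: `1 % 0` raises ZeroDivisionError.
2. Inner `except ZeroDivisionError` matches → `lst.append(5)` → lst = [5].
3. bare `raise` re-raises ZeroDivisionError.
4. Inner `finally` runs during unwinding: `lst.append(41)` → lst = [5, 41].
5. Outer `except ZeroDivisionError` matches → `lst.append(61)` → lst = [5, 41, 61].
Result: [5, 41, 61]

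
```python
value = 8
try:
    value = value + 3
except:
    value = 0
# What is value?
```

Step-by-step execution trace:
1. value starts at 8.
2. try: `value = value + 3` → value = 11. No exception raised.
3. `except` is skipped.
Result: 11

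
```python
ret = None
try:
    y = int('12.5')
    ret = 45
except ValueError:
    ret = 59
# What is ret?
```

Step-by-step execution trace:
1. `y = int('12.5')` raises ValueError.
2. `ret = 45` is not reached.
3. `except ValueError` matches → ret = 59.
Result: 59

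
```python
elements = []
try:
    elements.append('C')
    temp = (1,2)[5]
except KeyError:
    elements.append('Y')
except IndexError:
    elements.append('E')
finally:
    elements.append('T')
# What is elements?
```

Step-by-step execution trace:
1. try: `elements.append('C')` → elements = ['C'].
2. `temp = (1,2)[5]` raises IndexError.
3. `except KeyError` does not match IndexError; skipped.
4. `except IndexError` matches → `elements.append('E')` → elements = ['C', 'E'].
5. finally always runs: `elements.append('T')` → elements = ['C', 'E', 'T'].
Result: ['C', 'E', 'T']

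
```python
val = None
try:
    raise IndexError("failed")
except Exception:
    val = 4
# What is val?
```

Step-by-step execution trace:
1. `raise IndexError(...)` raises IndexError.
2. `except Exception` matches (IndexError is a subclass of Exception) → val = 4.
Result: 4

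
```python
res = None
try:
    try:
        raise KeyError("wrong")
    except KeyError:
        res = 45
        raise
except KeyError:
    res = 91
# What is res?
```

Step-by-step execution trace:
1. Inner try: `raise KeyError("wrong")` raises KeyError.
2. Inner `except KeyError` matches → res = 45.
3. bare `raise` re-raises the same KeyError.
4. Outer `except KeyError` matches → res = 91.
Result: 91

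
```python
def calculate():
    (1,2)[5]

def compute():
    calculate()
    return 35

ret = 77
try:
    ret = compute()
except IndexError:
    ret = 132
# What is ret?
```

Step-by-step execution trace:
1. ret starts at 77.
2. try: `compute()` calls `calculate()`.
3. `calculate()` evaluates `(1,2)[5]`, which raises IndexError; it propagates through compute (uncaught).
4. `return 35` in compute is not reached; the assignment to ret does not complete.
5. `except IndexError` matches → ret = 132.
Result: 132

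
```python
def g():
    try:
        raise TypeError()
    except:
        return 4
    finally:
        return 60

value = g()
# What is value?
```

Step-by-step execution trace:
1. `g()` enters try: `raise TypeError()` raises TypeError.
2. bare `except` matches → `return 4` sets pending return value 4.
3. Before returning, `finally: return 60` runs and overrides the pending return.
4. g() returns 60 → value = 60.
Result: 60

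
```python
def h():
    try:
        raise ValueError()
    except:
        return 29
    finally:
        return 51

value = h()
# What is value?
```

Step-by-step execution trace:
1. `h()` enters try: `raise ValueError()` raises ValueError.
2. bare `except` matches → `return 29` sets pending return value 29.
3. Before returning, `finally: return 51` runs and overrides the pending return.
4. h() returns 51 → value = 51.
Result: 51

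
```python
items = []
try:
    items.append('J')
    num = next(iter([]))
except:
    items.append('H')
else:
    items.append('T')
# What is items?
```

Step-by-step execution trace:
1. try: `items.append('J')` → items = ['J'].
2. `num = next(iter([]))` raises StopIteration.
3. bare `except` matches → `items.append('H')` → items = ['J', 'H'].
4. `else` is skipped (an exception was raised).
Result: ['J', 'H']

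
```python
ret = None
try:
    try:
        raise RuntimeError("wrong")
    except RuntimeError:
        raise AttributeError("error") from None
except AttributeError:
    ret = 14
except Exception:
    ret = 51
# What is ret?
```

Step-by-step execution trace:
1. Inner try raises RuntimeError; inner `except RuntimeError` catches it.
2. `raise AttributeError(...) from None` raises AttributeError (from None suppresses __context__, but the active exception is still AttributeError).
3. Outer `except AttributeError` matches → ret = 14.
4. `except Exception` is not reached.
Result: 14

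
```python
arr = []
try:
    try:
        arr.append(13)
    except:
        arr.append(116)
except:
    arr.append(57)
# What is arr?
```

Step-by-step execution trace:
1. Inner try: `arr.append(13)` → arr = [13]. No exception raised.
2. Inner `except` is skipped.
3. Inner try completes normally; outer `except` is skipped.
Result: [13]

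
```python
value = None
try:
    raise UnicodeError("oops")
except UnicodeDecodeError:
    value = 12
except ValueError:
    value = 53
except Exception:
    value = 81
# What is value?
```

Step-by-step execution trace:
1. `raise UnicodeError(...)` raises UnicodeError.
2. `except UnicodeDecodeError` does not match (UnicodeError is not a subclass of UnicodeDecodeError); skipped.
3. `except ValueError` matches (UnicodeError is a subclass of ValueError) → value = 53.
4. `except Exception` is not reached.
Result: 53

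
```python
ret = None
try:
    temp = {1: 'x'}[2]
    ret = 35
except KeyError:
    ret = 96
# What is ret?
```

Step-by-step execution trace:
1. `temp = {1: 'x'}[2]` raises KeyError.
2. `ret = 35` is not reached.
3. `except KeyError` matches → ret = 96.
Result: 96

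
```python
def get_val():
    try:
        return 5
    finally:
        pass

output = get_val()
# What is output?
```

Step-by-step execution trace:
1. `get_val()` enters try: `return 5` sets pending return value 5.
2. Before returning, `finally: pass` runs (no effect).
3. get_val() returns 5 → output = 5.
Result: 5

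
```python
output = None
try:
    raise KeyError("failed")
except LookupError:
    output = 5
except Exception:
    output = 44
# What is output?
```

Step-by-step execution trace:
1. `raise KeyError(...)` raises KeyError.
2. `except LookupError` matches (KeyError is a subclass of LookupError) → output = 5.
3. `except Exception` is not reached.
Result: 5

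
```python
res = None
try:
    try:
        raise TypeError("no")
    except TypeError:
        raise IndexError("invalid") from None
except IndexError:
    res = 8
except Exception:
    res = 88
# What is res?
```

Step-by-step execution trace:
1. Inner try raises TypeError; inner `except TypeError` catches it.
2. `raise IndexError(...) from None` raises IndexError (from None suppresses __context__, but the active exception is still IndexError).
3. Outer `except IndexError` matches → res = 8.
4. `except Exception` is not reached.
Result: 8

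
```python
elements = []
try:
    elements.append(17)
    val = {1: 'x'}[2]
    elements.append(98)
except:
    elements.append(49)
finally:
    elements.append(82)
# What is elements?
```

Step-by-step execution trace:
1. try: `elements.append(17)` → elements = [17].
2. `val = {1: 'x'}[2]` raises KeyError; `elements.append(98)` is not reached.
3. bare `except` matches → `elements.append(49)` → elements = [17, 49].
4. finally always runs: `elements.append(82)` → elements = [17, 49, 82].
Result: [17, 49, 82]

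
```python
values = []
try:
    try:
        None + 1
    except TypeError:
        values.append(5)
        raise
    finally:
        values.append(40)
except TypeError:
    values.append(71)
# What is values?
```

Step-by-step execution trace:
1. Inner try: `None + 1` raises TypeError.
2. Inner `except TypeError` matches → `values.append(5)` → values = [5].
3. bare `raise` re-raises TypeError.
4. Inner `finally` runs during unwinding: `values.append(40)` → values = [5, 40].
5. Outer `except TypeError` matches → `values.append(71)` → values = [5, 40, 71].
Result: [5, 40, 71]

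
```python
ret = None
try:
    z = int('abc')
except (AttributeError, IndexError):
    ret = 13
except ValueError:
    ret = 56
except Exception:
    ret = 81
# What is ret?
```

Step-by-step execution trace:
1. `z = int('abc')` raises ValueError.
2. `except (AttributeError, IndexError)` does not match ValueError; skipped.
3. `except ValueError` matches (exact type match) → ret = 56.
4. `except Exception` is not reached.
Result: 56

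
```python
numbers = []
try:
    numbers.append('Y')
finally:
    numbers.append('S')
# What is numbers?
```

Step-by-step execution trace:
1. try: `numbers.append('Y')` → numbers = ['Y'].
2. The try body completes without raising.
3. finally always runs: `numbers.append('S')` → numbers = ['Y', 'S'].
Result: ['Y', 'S']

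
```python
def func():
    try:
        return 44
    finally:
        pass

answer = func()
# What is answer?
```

Step-by-step execution trace:
1. `func()` enters try: `return 44` sets pending return value 44.
2. Before returning, `finally: pass` runs (no effect).
3. func() returns 44 → answer = 44.
Result: 44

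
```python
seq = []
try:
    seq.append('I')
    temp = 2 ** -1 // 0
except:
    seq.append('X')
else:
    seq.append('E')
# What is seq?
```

Step-by-step execution trace:
1. try: `seq.append('I')` → seq = ['I'].
2. `temp = 2 ** -1 // 0` raises ZeroDivisionError.
3. bare `except` matches → `seq.append('X')` → seq = ['I', 'X'].
4. `else` is skipped (an exception was raised).
Result: ['I', 'X']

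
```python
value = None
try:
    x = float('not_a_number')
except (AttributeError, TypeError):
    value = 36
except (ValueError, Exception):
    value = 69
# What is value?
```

Step-by-step execution trace:
1. `x = float('not_a_number')` raises ValueError.
2. `except (AttributeError, TypeError)` does not match ValueError; skipped.
3. `except (ValueError, Exception)` matches (ValueError is in the tuple) → value = 69.
Result: 69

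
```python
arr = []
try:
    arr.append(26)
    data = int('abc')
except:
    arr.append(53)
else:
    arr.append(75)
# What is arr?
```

Step-by-step execution trace:
1. try: `arr.append(26)` → arr = [26].
2. `data = int('abc')` raises ValueError.
3. bare `except` matches → `arr.append(53)` → arr = [26, 53].
4. `else` is skipped (an exception was raised).
Result: [26, 53]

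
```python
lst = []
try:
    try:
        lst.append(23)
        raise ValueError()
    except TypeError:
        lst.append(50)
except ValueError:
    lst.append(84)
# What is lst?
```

Step-by-step execution trace:
1. Inner try: `lst.append(23)` → lst = [23].
2. `raise ValueError()` raises ValueError.
3. Inner `except TypeError` does not match ValueError; exception propagates to outer try.
4. Outer `except ValueError` matches → `lst.append(84)` → lst = [23, 84].
Result: [23, 84]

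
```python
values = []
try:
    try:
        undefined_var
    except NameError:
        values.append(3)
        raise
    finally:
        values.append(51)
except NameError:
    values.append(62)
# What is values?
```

Step-by-step execution trace:
1. Inner try: `undefined_var` raises NameError.
2. Inner `except NameError` matches → `values.append(3)` → values = [3].
3. bare `raise` re-raises NameError.
4. Inner `finally` runs during unwinding: `values.append(51)` → values = [3, 51].
5. Outer `except NameError` matches → `values.append(62)` → values = [3, 51, 62].
Result: [3, 51, 62]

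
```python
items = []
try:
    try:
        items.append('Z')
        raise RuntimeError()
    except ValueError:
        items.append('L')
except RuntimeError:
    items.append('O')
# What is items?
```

Step-by-step execution trace:
1. Inner try: `items.append('Z')` → items = ['Z'].
2. `raise RuntimeError()` raises RuntimeError.
3. Inner `except ValueError` does not match RuntimeError; exception propagates to outer try.
4. Outer `except RuntimeError` matches → `items.append('O')` → items = ['Z', 'O'].
Result: ['Z', 'O']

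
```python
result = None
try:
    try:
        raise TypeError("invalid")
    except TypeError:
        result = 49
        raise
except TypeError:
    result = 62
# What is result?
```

Step-by-step execution trace:
1. Inner try: `raise TypeError("invalid")` raises TypeError.
2. Inner `except TypeError` matches → result = 49.
3. bare `raise` re-raises the same TypeError.
4. Outer `except TypeError` matches → result = 62.
Result: 62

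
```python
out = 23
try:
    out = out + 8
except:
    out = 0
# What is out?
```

Step-by-step execution trace:
1. out starts at 23.
2. try: `out = out + 8` → out = 31. No exception raised.
3. `except` is skipped.
Result: 31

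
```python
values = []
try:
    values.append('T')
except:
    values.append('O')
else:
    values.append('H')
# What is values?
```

Step-by-step execution trace:
1. try: `values.append('T')` → values = ['T']. No exception raised.
2. `except` is skipped.
3. `else` runs (try completed without exception): `values.append('H')` → values = ['T', 'H'].
Result: ['T', 'H']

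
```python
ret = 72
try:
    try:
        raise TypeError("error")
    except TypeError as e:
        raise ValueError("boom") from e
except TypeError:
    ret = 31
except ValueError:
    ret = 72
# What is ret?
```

Step-by-step execution trace:
1. Inner try raises TypeError; inner `except TypeError as e` catches it.
2. `raise ValueError(...) from e` raises ValueError (TypeError is attached as __cause__, but only ValueError is active).
3. Outer `except TypeError` does not match ValueError; skipped.
4. Outer `except ValueError` matches → ret = 72.
Result: 72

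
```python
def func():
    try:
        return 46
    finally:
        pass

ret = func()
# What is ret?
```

Step-by-step execution trace:
1. `func()` enters try: `return 46` sets pending return value 46.
2. Before returning, `finally: pass` runs (no effect).
3. func() returns 46 → ret = 46.
Result: 46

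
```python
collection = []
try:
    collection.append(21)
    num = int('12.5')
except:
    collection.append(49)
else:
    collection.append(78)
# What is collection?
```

Step-by-step execution trace:
1. try: `collection.append(21)` → collection = [21].
2. `num = int('12.5')` raises ValueError.
3. bare `except` matches → `collection.append(49)` → collection = [21, 49].
4. `else` is skipped (an exception was raised).
Result: [21, 49]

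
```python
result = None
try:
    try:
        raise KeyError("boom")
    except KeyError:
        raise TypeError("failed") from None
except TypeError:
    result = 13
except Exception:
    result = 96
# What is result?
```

Step-by-step execution trace:
1. Inner try raises KeyError; inner `except KeyError` catches it.
2. `raise TypeError(...) from None` raises TypeError (from None suppresses __context__, but the active exception is still TypeError).
3. Outer `except TypeError` matches → result = 13.
4. `except Exception` is not reached.
Result: 13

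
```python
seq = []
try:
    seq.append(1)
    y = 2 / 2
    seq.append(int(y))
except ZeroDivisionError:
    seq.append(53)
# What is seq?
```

Step-by-step execution trace:
1. try: `seq.append(1)` → seq = [1].
2. `y = 2 / 2` → y = 1.0. No exception raised.
3. `seq.append(int(y))` → seq = [1, 1].
4. `except ZeroDivisionError` is skipped (no exception was raised).
Result: [1, 1]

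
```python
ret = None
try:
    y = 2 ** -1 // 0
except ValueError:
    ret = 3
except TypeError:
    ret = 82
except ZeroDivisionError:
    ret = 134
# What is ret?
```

Step-by-step execution trace:
1. `y = 2 ** -1 // 0` raises ZeroDivisionError.
2. `except ValueError` does not match ZeroDivisionError; skipped.
3. `except TypeError` does not match ZeroDivisionError; skipped.
4. `except ZeroDivisionError` matches → ret = 134.
Result: 134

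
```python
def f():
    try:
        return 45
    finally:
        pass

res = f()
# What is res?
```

Step-by-step execution trace:
1. `f()` enters try: `return 45` sets pending return value 45.
2. Before returning, `finally: pass` runs (no effect).
3. f() returns 45 → res = 45.
Result: 45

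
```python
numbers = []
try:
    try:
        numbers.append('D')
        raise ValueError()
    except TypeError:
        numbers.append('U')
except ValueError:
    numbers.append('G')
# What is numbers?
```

Step-by-step execution trace:
1. Inner try: `numbers.append('D')` → numbers = ['D'].
2. `raise ValueError()` raises ValueError.
3. Inner `except TypeError` does not match ValueError; exception propagates to outer try.
4. Outer `except ValueError` matches → `numbers.append('G')` → numbers = ['D', 'G'].
Result: ['D', 'G']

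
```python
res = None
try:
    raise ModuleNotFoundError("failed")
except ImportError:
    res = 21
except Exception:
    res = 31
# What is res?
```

Step-by-step execution trace:
1. `raise ModuleNotFoundError(...)` raises ModuleNotFoundError.
2. `except ImportError` matches (ModuleNotFoundError is a subclass of ImportError) → res = 21.
3. `except Exception` is not reached.
Result: 21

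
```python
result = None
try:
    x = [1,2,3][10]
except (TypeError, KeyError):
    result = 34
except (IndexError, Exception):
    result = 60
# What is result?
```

Step-by-step execution trace:
1. `x = [1,2,3][10]` raises IndexError.
2. `except (TypeError, KeyError)` does not match IndexError; skipped.
3. `except (IndexError, Exception)` matches (IndexError is in the tuple) → result = 60.
Result: 60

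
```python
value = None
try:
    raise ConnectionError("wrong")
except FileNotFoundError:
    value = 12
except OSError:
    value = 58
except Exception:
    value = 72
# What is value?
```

Step-by-step execution trace:
1. `raise ConnectionError(...)` raises ConnectionError.
2. `except FileNotFoundError` does not match (ConnectionError is not a subclass of FileNotFoundError); skipped.
3. `except OSError` matches (ConnectionError is a subclass of OSError) → value = 58.
4. `except Exception` is not reached.
Result: 58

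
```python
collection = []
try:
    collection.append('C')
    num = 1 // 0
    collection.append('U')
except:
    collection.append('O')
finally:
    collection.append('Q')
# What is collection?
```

Step-by-step execution trace:
1. try: `collection.append('C')` → collection = ['C'].
2. `num = 1 // 0` raises ZeroDivisionError; `collection.append('U')` is not reached.
3. bare `except` matches → `collection.append('O')` → collection = ['C', 'O'].
4. finally always runs: `collection.append('Q')` → collection = ['C', 'O', 'Q'].
Result: ['C', 'O', 'Q']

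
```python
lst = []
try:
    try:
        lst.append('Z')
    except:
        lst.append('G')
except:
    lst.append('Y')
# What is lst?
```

Step-by-step execution trace:
1. Inner try: `lst.append('Z')` → lst = ['Z']. No exception raised.
2. Inner `except` is skipped.
3. Inner try completes normally; outer `except` is skipped.
Result: ['Z']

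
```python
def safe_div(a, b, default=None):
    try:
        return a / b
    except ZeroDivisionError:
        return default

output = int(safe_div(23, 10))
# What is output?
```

Step-by-step execution trace:
1. `safe_div(23, 10)` enters try: `return 23 / 10` → returns 2.3. No exception raised.
2. `except ZeroDivisionError` is skipped.
3. `int(2.3)` → 2 → output = 2.
Result: 2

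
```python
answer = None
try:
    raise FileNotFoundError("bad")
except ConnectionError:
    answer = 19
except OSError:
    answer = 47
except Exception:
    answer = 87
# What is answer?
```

Step-by-step execution trace:
1. `raise FileNotFoundError(...)` raises FileNotFoundError.
2. `except ConnectionError` does not match (FileNotFoundError is not a subclass of ConnectionError); skipped.
3. `except OSError` matches (FileNotFoundError is a subclass of OSError) → answer = 47.
4. `except Exception` is not reached.
Result: 47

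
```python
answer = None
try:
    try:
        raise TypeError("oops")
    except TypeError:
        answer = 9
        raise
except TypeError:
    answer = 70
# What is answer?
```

Step-by-step execution trace:
1. Inner try: `raise TypeError("oops")` raises TypeError.
2. Inner `except TypeError` matches → answer = 9.
3. bare `raise` re-raises the same TypeError.
4. Outer `except TypeError` matches → answer = 70.
Result: 70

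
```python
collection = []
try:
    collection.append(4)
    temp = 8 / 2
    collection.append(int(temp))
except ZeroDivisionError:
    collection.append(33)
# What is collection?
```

Step-by-step execution trace:
1. try: `collection.append(4)` → collection = [4].
2. `temp = 8 / 2` → temp = 4.0. No exception raised.
3. `collection.append(int(temp))` → collection = [4, 4].
4. `except ZeroDivisionError` is skipped (no exception was raised).
Result: [4, 4]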